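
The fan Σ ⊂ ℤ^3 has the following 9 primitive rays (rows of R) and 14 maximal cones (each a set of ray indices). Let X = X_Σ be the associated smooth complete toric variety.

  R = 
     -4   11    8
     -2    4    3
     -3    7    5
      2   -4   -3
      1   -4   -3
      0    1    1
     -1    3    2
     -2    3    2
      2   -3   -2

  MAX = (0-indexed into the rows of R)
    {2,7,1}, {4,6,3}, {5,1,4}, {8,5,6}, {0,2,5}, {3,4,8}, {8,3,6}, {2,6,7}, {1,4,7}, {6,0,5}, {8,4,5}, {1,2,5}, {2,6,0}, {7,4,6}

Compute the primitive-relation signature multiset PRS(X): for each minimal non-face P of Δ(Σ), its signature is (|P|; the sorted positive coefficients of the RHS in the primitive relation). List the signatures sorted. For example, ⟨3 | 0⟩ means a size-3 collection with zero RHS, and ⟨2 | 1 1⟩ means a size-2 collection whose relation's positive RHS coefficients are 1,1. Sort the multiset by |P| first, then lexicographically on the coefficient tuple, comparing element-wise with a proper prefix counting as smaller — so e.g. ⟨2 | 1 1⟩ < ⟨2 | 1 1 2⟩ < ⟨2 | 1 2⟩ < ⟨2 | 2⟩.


|primitive collections| = 18. Relations:

  • {1,3}:  v_{1} + v_{3} = 0  ⟹  sig = ⟨2 | 0⟩
  • {7,8}:  v_{7} + v_{8} = 0  ⟹  sig = ⟨2 | 0⟩
  • {0,4}:  v_{0} + v_{4} = v_{2}  ⟹  sig = ⟨2 | 1⟩
  • {1,6}:  v_{1} + v_{6} = v_{2}  ⟹  sig = ⟨2 | 1⟩
  • {1,8}:  v_{1} + v_{8} = v_{5}  ⟹  sig = ⟨2 | 1⟩
  • {2,3}:  v_{2} + v_{3} = v_{6}  ⟹  sig = ⟨2 | 1⟩
  • {2,4}:  v_{2} + v_{4} = v_{7}  ⟹  sig = ⟨2 | 1⟩
  • {3,5}:  v_{3} + v_{5} = v_{8}  ⟹  sig = ⟨2 | 1⟩
  • {5,7}:  v_{5} + v_{7} = v_{1}  ⟹  sig = ⟨2 | 1⟩
  • {2,8}:  v_{2} + v_{8} = v_{5} + v_{6}  ⟹  sig = ⟨2 | 1 1⟩
  • {3,7}:  v_{3} + v_{7} = v_{4} + v_{6}  ⟹  sig = ⟨2 | 1 1⟩
  • {0,1}:  v_{0} + v_{1} = 2·v_{2} + v_{5}  ⟹  sig = ⟨2 | 1 2⟩
  • {0,3}:  v_{0} + v_{3} = v_{5} + 2·v_{6}  ⟹  sig = ⟨2 | 1 2⟩
  • {0,7}:  v_{0} + v_{7} = 2·v_{2}  ⟹  sig = ⟨2 | 2⟩
  • {0,8}:  v_{0} + v_{8} = 2·v_{5} + 2·v_{6}  ⟹  sig = ⟨2 | 2 2⟩
  • {4,5,6}:  v_{4} + v_{5} + v_{6} = 0  ⟹  sig = ⟨3 | 0⟩
  • {2,5,6}:  v_{2} + v_{5} + v_{6} = v_{0}  ⟹  sig = ⟨3 | 1⟩
  • {4,6,8}:  v_{4} + v_{6} + v_{8} = v_{3}  ⟹  sig = ⟨3 | 1⟩

Signatures (|P|; sorted positive RHS coefficients), sorted:
    ⟨2 | 0⟩
    ⟨2 | 0⟩
    ⟨2 | 1⟩
    ⟨2 | 1⟩
    ⟨2 | 1⟩
    ⟨2 | 1⟩
    ⟨2 | 1⟩
    ⟨2 | 1⟩
    ⟨2 | 1⟩
    ⟨2 | 1 1⟩
    ⟨2 | 1 1⟩
    ⟨2 | 1 2⟩
    ⟨2 | 1 2⟩
    ⟨2 | 2⟩
    ⟨2 | 2 2⟩
    ⟨3 | 0⟩
    ⟨3 | 1⟩
    ⟨3 | 1⟩


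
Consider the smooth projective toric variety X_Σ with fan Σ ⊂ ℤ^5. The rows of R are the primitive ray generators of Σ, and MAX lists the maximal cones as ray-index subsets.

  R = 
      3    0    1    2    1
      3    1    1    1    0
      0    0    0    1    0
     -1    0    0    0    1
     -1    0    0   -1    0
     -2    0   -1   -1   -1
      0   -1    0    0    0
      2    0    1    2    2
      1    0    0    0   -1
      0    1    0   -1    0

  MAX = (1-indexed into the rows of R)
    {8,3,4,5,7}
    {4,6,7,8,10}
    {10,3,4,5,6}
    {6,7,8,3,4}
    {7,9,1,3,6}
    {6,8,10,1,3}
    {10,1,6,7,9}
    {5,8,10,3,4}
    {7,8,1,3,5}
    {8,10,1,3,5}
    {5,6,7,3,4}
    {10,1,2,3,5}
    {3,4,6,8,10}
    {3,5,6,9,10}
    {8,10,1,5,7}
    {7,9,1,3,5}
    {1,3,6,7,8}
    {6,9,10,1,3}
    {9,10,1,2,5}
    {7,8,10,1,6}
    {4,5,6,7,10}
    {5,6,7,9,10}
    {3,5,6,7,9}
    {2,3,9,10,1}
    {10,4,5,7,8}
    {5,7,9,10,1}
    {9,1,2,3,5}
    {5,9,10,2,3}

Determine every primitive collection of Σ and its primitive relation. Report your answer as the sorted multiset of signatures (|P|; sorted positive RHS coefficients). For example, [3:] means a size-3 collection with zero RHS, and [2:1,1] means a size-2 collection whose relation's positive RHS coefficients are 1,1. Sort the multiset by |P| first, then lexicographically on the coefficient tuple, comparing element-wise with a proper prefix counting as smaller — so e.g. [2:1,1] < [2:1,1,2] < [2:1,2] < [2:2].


|primitive collections| = 11. Relations:

  P = {4,9}:  v_{4} + v_{9} = 0  ⟹  sig = [2:]
  P = {1,4}:  v_{1} + v_{4} = v_{8}  ⟹  sig = [2:1]
  P = {8,9}:  v_{8} + v_{9} = v_{1}  ⟹  sig = [2:1]
  P = {2,6}:  v_{2} + v_{6} = v_{3} + v_{9} + v_{10}  ⟹  sig = [2:1,1,1]
  P = {2,7}:  v_{2} + v_{7} = v_{1} + v_{5} + v_{9}  ⟹  sig = [2:1,1,1]
  P = {2,4}:  v_{2} + v_{4} = v_{1} + v_{3} + v_{5} + v_{10}  ⟹  sig = [2:1,1,1,1]
  P = {2,8}:  v_{2} + v_{8} = 2·v_{1} + v_{3} + v_{5} + v_{10}  ⟹  sig = [2:1,1,1,2]
  P = {1,5,6}:  v_{1} + v_{5} + v_{6} = 0  ⟹  sig = [3:]
  P = {3,7,10}:  v_{3} + v_{7} + v_{10} = 0  ⟹  sig = [3:]
  P = {5,6,8}:  v_{5} + v_{6} + v_{8} = v_{4}  ⟹  sig = [3:1]
  P = {1,3,5,9,10}:  v_{1} + v_{3} + v_{5} + v_{9} + v_{10} = v_{2}  ⟹  sig = [5:1]

Signatures (|P|; sorted positive RHS coefficients), sorted:
    [2:]
    [2:1]
    [2:1]
    [2:1,1,1]
    [2:1,1,1]
    [2:1,1,1,1]
    [2:1,1,1,2]
    [3:]
    [3:]
    [3:1]
    [5:1]


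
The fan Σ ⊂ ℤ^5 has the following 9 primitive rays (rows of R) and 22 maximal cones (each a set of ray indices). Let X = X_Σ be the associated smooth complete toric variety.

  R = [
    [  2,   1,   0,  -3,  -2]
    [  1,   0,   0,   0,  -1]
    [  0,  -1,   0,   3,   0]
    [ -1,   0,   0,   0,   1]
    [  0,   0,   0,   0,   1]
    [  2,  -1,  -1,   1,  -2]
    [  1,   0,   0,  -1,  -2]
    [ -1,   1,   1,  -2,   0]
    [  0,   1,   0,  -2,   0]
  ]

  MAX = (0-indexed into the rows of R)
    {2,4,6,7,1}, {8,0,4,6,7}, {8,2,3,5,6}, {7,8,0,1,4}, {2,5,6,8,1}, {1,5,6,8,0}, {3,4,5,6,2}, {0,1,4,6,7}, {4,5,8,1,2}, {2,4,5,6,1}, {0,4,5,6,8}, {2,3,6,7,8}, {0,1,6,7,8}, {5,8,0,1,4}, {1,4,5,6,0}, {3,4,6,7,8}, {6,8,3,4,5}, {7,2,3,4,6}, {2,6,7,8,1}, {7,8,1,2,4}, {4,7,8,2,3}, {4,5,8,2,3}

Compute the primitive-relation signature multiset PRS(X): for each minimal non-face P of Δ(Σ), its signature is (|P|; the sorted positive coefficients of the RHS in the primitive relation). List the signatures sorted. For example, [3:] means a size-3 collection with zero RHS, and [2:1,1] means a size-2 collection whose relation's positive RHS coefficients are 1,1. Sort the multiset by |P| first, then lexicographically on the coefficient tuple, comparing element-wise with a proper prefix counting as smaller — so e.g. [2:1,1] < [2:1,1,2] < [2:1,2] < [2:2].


The 6 primitive collections of Σ (r=9, n=5):

  • {1,3}:  v_{1} + v_{3} = 0  →  sig = [2:]
  • {5,7}:  v_{5} + v_{7} = v_{6}  →  sig = [2:1]
  • {0,3}:  v_{0} + v_{3} = v_{4} + v_{6} + v_{8}  →  sig = [2:1,1,1]
  • {0,2}:  v_{0} + v_{2} = 2·v_{1}  →  sig = [2:2]
  • {1,4,6,8}:  v_{1} + v_{4} + v_{6} + v_{8} = v_{0}  →  sig = [4:1]
  • {2,4,6,8}:  v_{2} + v_{4} + v_{6} + v_{8} = v_{1}  →  sig = [4:1]

Sorted signature multiset PRS(X):
    |P|=2: 4 collections, coeffs (), (1), (1,1,1), (2)
    |P|=4: 2 collections, coeffs (1), (1)


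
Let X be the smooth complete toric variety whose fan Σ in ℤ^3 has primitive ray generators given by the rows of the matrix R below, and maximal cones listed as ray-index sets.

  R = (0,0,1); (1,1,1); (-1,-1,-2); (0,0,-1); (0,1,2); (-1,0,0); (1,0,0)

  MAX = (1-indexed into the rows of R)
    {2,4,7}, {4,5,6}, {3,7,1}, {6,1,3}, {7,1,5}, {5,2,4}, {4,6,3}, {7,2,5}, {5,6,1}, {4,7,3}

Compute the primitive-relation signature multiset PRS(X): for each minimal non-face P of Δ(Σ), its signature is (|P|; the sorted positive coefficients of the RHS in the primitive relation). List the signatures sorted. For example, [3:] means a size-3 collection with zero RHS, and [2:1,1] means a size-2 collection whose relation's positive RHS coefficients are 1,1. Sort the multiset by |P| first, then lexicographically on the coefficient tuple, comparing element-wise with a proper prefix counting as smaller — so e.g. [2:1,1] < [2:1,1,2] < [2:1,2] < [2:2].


Minimal non-faces — 7 found among 7 rays, 10 max cones:

  P={1,4}:  v_{1} + v_{4} = 0  so sig = [2:]
  P={6,7}:  v_{6} + v_{7} = 0  so sig = [2:]
  P={2,3}:  v_{2} + v_{3} = v_{4}  so sig = [2:1]
  P={3,5}:  v_{3} + v_{5} = v_{6}  so sig = [2:1]
  P={1,2}:  v_{1} + v_{2} = v_{5} + v_{7}  so sig = [2:1,1]
  P={2,6}:  v_{2} + v_{6} = v_{4} + v_{5}  so sig = [2:1,1]
  P={4,5,7}:  v_{4} + v_{5} + v_{7} = v_{2}  so sig = [3:1]

Sorted signature multiset PRS(X):
    |P|=2: 6 collections, coeffs (), (), (1), (1), (1,1), (1,1)
    |P|=3: 1 collection, coeffs (1)


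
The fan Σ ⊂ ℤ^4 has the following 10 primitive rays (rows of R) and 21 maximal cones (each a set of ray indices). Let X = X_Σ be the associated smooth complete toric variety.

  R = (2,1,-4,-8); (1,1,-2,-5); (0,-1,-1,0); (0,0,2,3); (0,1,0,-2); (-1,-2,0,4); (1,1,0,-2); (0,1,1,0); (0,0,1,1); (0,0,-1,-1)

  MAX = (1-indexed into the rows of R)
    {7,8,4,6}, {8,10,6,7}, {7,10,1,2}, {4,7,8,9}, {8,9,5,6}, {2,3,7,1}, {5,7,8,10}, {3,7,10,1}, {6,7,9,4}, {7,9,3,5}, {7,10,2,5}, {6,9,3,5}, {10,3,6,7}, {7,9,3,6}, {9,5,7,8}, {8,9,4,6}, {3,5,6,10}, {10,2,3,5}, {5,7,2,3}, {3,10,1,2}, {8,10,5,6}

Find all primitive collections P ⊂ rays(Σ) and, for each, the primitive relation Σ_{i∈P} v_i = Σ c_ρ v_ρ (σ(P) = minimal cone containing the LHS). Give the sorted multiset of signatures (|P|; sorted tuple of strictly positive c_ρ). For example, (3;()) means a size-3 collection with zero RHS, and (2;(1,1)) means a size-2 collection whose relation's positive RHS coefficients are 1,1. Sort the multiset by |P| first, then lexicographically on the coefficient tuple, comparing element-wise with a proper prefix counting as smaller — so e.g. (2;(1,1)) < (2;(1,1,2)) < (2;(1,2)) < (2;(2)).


Primitive collections (18):

  • {3,8}:  v_{3} + v_{8} = 0 — sig = (2;())
  • {9,10}:  v_{9} + v_{10} = 0 — sig = (2;())
  • {2,4}:  v_{2} + v_{4} = v_{7} — sig = (2;(1))
  • {2,6}:  v_{2} + v_{6} = v_{3} + v_{10} — sig = (2;(1,1))
  • {4,5}:  v_{4} + v_{5} = v_{8} + v_{9} — sig = (2;(1,1))
  • {1,8}:  v_{1} + v_{8} = v_{2} + v_{7} + v_{10} — sig = (2;(1,1,1))
  • {1,9}:  v_{1} + v_{9} = v_{2} + v_{3} + v_{7} — sig = (2;(1,1,1))
  • {2,8}:  v_{2} + v_{8} = v_{5} + v_{7} + v_{10} — sig = (2;(1,1,1))
  • {2,9}:  v_{2} + v_{9} = v_{3} + v_{5} + v_{7} — sig = (2;(1,1,1))
  • {3,4}:  v_{3} + v_{4} = v_{6} + v_{7} + v_{9} — sig = (2;(1,1,1))
  • {4,10}:  v_{4} + v_{10} = v_{6} + v_{7} + v_{8} — sig = (2;(1,1,1))
  • {1,4}:  v_{1} + v_{4} = v_{3} + 2·v_{7} + v_{10} — sig = (2;(1,1,2))
  • {1,6}:  v_{1} + v_{6} = 2·v_{3} + v_{7} + 2·v_{10} — sig = (2;(1,2,2))
  • {1,5}:  v_{1} + v_{5} = 2·v_{2} — sig = (2;(2))
  • {5,6,7}:  v_{5} + v_{6} + v_{7} = 0 — sig = (3;())
  • {2,3,7,10}:  v_{2} + v_{3} + v_{7} + v_{10} = v_{1} — sig = (4;(1))
  • {3,5,7,10}:  v_{3} + v_{5} + v_{7} + v_{10} = v_{2} — sig = (4;(1))
  • {6,7,8,9}:  v_{6} + v_{7} + v_{8} + v_{9} = v_{4} — sig = (4;(1))

Signatures (|P|; sorted positive RHS coefficients), sorted:
[(2;()), (2;()), (2;(1)), (2;(1,1)), (2;(1,1)), (2;(1,1,1)), (2;(1,1,1)), (2;(1,1,1)), (2;(1,1,1)), (2;(1,1,1)), (2;(1,1,1)), (2;(1,1,2)), (2;(1,2,2)), (2;(2)), (3;()), (4;(1)), (4;(1)), (4;(1))]


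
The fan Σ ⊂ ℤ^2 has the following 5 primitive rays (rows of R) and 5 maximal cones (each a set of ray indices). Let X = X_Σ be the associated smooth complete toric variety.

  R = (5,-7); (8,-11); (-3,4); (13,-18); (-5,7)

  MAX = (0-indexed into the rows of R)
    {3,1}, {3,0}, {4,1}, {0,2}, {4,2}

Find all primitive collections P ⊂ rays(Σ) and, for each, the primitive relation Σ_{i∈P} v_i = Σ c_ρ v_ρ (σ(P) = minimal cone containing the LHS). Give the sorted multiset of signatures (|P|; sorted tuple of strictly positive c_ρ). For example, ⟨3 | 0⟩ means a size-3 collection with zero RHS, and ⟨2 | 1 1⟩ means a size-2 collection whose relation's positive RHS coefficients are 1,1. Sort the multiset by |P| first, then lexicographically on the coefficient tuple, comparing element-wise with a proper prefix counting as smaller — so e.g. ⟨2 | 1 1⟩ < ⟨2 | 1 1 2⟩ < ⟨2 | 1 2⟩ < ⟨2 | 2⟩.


Δ(Σ) — 5 vertices, 5 min non-faces:

  {0,4}:  v_{0} + v_{4} = 0  so sig = ⟨2 | 0⟩
  {0,1}:  v_{0} + v_{1} = v_{3}  so sig = ⟨2 | 1⟩
  {1,2}:  v_{1} + v_{2} = v_{0}  so sig = ⟨2 | 1⟩
  {3,4}:  v_{3} + v_{4} = v_{1}  so sig = ⟨2 | 1⟩
  {2,3}:  v_{2} + v_{3} = 2·v_{0}  so sig = ⟨2 | 2⟩

so the primitive-relation signature multiset is
    |P|=2: 5 collections, coeffs (), (1), (1), (1), (2)


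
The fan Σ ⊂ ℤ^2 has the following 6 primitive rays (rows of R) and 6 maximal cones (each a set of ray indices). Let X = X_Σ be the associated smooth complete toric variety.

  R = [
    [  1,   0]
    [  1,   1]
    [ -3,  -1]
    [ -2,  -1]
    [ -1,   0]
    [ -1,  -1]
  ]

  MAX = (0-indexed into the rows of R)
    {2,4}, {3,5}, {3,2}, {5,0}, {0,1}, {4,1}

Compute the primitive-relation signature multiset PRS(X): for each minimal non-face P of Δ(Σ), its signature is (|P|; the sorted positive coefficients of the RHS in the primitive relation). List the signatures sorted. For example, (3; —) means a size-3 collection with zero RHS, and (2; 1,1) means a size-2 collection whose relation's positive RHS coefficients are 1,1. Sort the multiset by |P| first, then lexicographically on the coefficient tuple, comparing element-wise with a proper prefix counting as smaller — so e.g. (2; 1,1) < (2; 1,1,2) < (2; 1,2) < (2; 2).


The 9 primitive collections of Σ (r=6, n=2):

  P={0,4}:  v_{0} + v_{4} = 0 ; sig = (2; —)
  P={1,5}:  v_{1} + v_{5} = 0 ; sig = (2; —)
  P={0,2}:  v_{0} + v_{2} = v_{3} ; sig = (2; 1)
  P={0,3}:  v_{0} + v_{3} = v_{5} ; sig = (2; 1)
  P={1,3}:  v_{1} + v_{3} = v_{4} ; sig = (2; 1)
  P={3,4}:  v_{3} + v_{4} = v_{2} ; sig = (2; 1)
  P={4,5}:  v_{4} + v_{5} = v_{3} ; sig = (2; 1)
  P={1,2}:  v_{1} + v_{2} = 2·v_{4} ; sig = (2; 2)
  P={2,5}:  v_{2} + v_{5} = 2·v_{3} ; sig = (2; 2)

Hence PRS(X_Σ) =
    |P|=2: 9 collections, coeffs (), (), (1), (1), (1), (1), (1), (2), (2)


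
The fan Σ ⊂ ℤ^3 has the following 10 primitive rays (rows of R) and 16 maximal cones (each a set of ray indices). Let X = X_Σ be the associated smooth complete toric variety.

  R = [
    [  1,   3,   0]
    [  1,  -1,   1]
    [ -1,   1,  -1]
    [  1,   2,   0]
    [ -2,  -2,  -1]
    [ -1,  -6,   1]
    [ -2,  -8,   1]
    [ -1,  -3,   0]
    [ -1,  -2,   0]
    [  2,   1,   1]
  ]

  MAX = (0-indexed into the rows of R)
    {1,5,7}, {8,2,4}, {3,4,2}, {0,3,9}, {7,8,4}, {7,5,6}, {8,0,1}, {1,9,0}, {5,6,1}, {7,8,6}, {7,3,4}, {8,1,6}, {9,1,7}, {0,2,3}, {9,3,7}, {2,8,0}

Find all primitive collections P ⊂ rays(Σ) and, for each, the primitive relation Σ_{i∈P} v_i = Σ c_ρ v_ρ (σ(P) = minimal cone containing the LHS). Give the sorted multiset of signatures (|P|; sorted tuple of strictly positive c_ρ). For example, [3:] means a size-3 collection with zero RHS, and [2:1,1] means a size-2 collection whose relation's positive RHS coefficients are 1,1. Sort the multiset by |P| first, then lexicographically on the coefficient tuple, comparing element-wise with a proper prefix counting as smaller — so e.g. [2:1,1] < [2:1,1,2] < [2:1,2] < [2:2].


Δ(Σ) — 10 vertices, 23 min non-faces:

  P={0,7}:  v_{0} + v_{7} = 0 ; sig = [2:]
  P={1,2}:  v_{1} + v_{2} = 0 ; sig = [2:]
  P={3,8}:  v_{3} + v_{8} = 0 ; sig = [2:]
  P={0,4}:  v_{0} + v_{4} = v_{2} ; sig = [2:1]
  P={1,3}:  v_{1} + v_{3} = v_{9} ; sig = [2:1]
  P={1,4}:  v_{1} + v_{4} = v_{7} ; sig = [2:1]
  P={2,7}:  v_{2} + v_{7} = v_{4} ; sig = [2:1]
  P={2,9}:  v_{2} + v_{9} = v_{3} ; sig = [2:1]
  P={3,6}:  v_{3} + v_{6} = v_{5} ; sig = [2:1]
  P={5,8}:  v_{5} + v_{8} = v_{6} ; sig = [2:1]
  P={8,9}:  v_{8} + v_{9} = v_{1} ; sig = [2:1]
  P={0,5}:  v_{0} + v_{5} = v_{1} + v_{8} ; sig = [2:1,1]
  P={2,5}:  v_{2} + v_{5} = v_{7} + v_{8} ; sig = [2:1,1]
  P={3,5}:  v_{3} + v_{5} = v_{1} + v_{7} ; sig = [2:1,1]
  P={4,9}:  v_{4} + v_{9} = v_{3} + v_{7} ; sig = [2:1,1]
  P={6,9}:  v_{6} + v_{9} = v_{1} + v_{5} ; sig = [2:1,1]
  P={0,6}:  v_{0} + v_{6} = v_{1} + 2·v_{8} ; sig = [2:1,2]
  P={2,6}:  v_{2} + v_{6} = v_{7} + 2·v_{8} ; sig = [2:1,2]
  P={4,5}:  v_{4} + v_{5} = 2·v_{7} + v_{8} ; sig = [2:1,2]
  P={5,9}:  v_{5} + v_{9} = 2·v_{1} + v_{7} ; sig = [2:1,2]
  P={4,6}:  v_{4} + v_{6} = 2·v_{7} + 2·v_{8} ; sig = [2:2,2]
  P={1,7,8}:  v_{1} + v_{7} + v_{8} = v_{5} ; sig = [3:1]
  P={1,6,7}:  v_{1} + v_{6} + v_{7} = 2·v_{5} ; sig = [3:2]

Hence PRS(X_Σ) =
{ [2:] ×3,  [2:1] ×8,  [2:1,1] ×5,  [2:1,2] ×4,  [2:2,2],  [3:1],  [3:2] }


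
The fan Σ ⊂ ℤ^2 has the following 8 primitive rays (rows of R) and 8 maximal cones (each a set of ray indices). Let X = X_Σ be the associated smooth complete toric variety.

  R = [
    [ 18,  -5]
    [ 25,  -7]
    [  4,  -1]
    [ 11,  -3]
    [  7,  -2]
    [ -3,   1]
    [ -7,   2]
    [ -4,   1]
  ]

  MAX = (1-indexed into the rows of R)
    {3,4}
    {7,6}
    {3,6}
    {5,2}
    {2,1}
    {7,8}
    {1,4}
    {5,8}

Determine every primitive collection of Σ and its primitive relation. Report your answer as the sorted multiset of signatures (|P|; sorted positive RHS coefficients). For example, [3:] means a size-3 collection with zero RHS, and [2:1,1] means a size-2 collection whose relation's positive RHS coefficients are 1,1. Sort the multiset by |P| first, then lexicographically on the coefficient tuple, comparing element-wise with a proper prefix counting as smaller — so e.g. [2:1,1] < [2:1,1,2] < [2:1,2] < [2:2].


The 20 primitive collections of Σ (r=8, n=2):

  P={3,8}:  v_{3} + v_{8} = 0 ; sig = [2:]
  P={5,7}:  v_{5} + v_{7} = 0 ; sig = [2:]
  P={1,5}:  v_{1} + v_{5} = v_{2} ; sig = [2:1]
  P={1,7}:  v_{1} + v_{7} = v_{4} ; sig = [2:1]
  P={2,7}:  v_{2} + v_{7} = v_{1} ; sig = [2:1]
  P={3,5}:  v_{3} + v_{5} = v_{4} ; sig = [2:1]
  P={3,7}:  v_{3} + v_{7} = v_{6} ; sig = [2:1]
  P={4,5}:  v_{4} + v_{5} = v_{1} ; sig = [2:1]
  P={4,7}:  v_{4} + v_{7} = v_{3} ; sig = [2:1]
  P={4,8}:  v_{4} + v_{8} = v_{5} ; sig = [2:1]
  P={5,6}:  v_{5} + v_{6} = v_{3} ; sig = [2:1]
  P={6,8}:  v_{6} + v_{8} = v_{7} ; sig = [2:1]
  P={1,6}:  v_{1} + v_{6} = v_{3} + v_{4} ; sig = [2:1,1]
  P={2,3}:  v_{2} + v_{3} = v_{1} + v_{4} ; sig = [2:1,1]
  P={1,3}:  v_{1} + v_{3} = 2·v_{4} ; sig = [2:2]
  P={1,8}:  v_{1} + v_{8} = 2·v_{5} ; sig = [2:2]
  P={2,4}:  v_{2} + v_{4} = 2·v_{1} ; sig = [2:2]
  P={2,6}:  v_{2} + v_{6} = 2·v_{4} ; sig = [2:2]
  P={4,6}:  v_{4} + v_{6} = 2·v_{3} ; sig = [2:2]
  P={2,8}:  v_{2} + v_{8} = 3·v_{5} ; sig = [2:3]

Hence PRS(X_Σ) =
{ [2:] ×2,  [2:1] ×10,  [2:1,1] ×2,  [2:2] ×5,  [2:3] }


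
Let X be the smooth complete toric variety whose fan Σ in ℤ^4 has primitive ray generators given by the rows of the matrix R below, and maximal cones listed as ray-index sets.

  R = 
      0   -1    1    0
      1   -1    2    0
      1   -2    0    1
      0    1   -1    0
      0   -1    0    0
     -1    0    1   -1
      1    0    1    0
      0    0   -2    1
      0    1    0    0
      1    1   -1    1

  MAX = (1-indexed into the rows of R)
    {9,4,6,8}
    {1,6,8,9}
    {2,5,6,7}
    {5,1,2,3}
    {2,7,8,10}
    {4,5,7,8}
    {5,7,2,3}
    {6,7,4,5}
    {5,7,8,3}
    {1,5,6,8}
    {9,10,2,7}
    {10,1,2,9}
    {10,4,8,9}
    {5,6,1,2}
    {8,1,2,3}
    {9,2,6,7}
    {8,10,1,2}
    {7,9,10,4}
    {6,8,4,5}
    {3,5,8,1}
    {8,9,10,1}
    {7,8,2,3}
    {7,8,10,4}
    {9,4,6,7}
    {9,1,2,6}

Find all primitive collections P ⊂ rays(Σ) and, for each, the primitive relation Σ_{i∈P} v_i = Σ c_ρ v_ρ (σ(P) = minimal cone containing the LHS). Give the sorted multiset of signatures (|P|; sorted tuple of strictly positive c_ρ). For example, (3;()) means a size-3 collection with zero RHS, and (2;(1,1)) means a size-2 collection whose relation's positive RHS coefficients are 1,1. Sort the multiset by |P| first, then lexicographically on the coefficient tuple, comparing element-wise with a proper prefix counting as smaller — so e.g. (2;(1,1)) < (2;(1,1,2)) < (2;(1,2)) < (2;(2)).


15 collections generate NE(X_Σ); each relation:

  P={1,4}:  v_{1} + v_{4} = 0  →  sig = (2;())
  P={5,9}:  v_{5} + v_{9} = 0  →  sig = (2;())
  P={1,7}:  v_{1} + v_{7} = v_{2}  →  sig = (2;(1))
  P={2,4}:  v_{2} + v_{4} = v_{7}  →  sig = (2;(1))
  P={6,10}:  v_{6} + v_{10} = v_{9}  →  sig = (2;(1))
  P={3,6}:  v_{3} + v_{6} = v_{1} + v_{5}  →  sig = (2;(1,1))
  P={3,9}:  v_{3} + v_{9} = v_{2} + v_{8}  →  sig = (2;(1,1))
  P={5,10}:  v_{5} + v_{10} = v_{7} + v_{8}  →  sig = (2;(1,1))
  P={3,4}:  v_{3} + v_{4} = v_{5} + v_{7} + v_{8}  →  sig = (2;(1,1,1))
  P={3,10}:  v_{3} + v_{10} = v_{2} + v_{7} + 2·v_{8}  →  sig = (2;(1,1,2))
  P={6,7,8}:  v_{6} + v_{7} + v_{8} = 0  →  sig = (3;())
  P={2,5,8}:  v_{2} + v_{5} + v_{8} = v_{3}  →  sig = (3;(1))
  P={2,6,8}:  v_{2} + v_{6} + v_{8} = v_{1}  →  sig = (3;(1))
  P={7,8,9}:  v_{7} + v_{8} + v_{9} = v_{10}  →  sig = (3;(1))
  P={2,8,9}:  v_{2} + v_{8} + v_{9} = v_{1} + v_{10}  →  sig = (3;(1,1))

Signatures (|P|; sorted positive RHS coefficients), sorted:
[(2;()), (2;()), (2;(1)), (2;(1)), (2;(1)), (2;(1,1)), (2;(1,1)), (2;(1,1)), (2;(1,1,1)), (2;(1,1,2)), (3;()), (3;(1)), (3;(1)), (3;(1)), (3;(1,1))]


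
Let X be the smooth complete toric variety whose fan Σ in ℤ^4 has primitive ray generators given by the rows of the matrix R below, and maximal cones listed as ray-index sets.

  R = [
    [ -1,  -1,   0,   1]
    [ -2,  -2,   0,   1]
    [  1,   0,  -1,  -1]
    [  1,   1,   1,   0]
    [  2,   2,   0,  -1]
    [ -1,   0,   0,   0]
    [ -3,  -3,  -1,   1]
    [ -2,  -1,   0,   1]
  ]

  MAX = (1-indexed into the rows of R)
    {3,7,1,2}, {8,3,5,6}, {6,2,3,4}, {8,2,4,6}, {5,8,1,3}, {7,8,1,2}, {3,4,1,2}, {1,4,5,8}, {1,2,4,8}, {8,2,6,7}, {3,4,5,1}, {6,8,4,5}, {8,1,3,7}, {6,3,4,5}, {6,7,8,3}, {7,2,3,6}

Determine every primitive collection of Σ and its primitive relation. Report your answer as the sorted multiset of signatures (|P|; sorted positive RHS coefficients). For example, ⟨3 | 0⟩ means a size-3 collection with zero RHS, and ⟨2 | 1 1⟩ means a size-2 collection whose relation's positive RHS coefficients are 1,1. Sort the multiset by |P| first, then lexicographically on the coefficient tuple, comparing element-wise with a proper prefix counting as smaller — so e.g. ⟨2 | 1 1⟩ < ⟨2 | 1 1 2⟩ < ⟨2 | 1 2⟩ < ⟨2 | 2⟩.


Primitive collections (6):

  • {2,5}:  v_{2} + v_{5} = 0  →  sig = ⟨2 | 0⟩
  • {1,6}:  v_{1} + v_{6} = v_{8}  →  sig = ⟨2 | 1⟩
  • {4,7}:  v_{4} + v_{7} = v_{2}  →  sig = ⟨2 | 1⟩
  • {5,7}:  v_{5} + v_{7} = v_{3} + v_{8}  →  sig = ⟨2 | 1 1⟩
  • {3,4,8}:  v_{3} + v_{4} + v_{8} = 0  →  sig = ⟨3 | 0⟩
  • {2,3,8}:  v_{2} + v_{3} + v_{8} = v_{7}  →  sig = ⟨3 | 1⟩

so the primitive-relation signature multiset is
    ⟨2 | 0⟩
    ⟨2 | 1⟩
    ⟨2 | 1⟩
    ⟨2 | 1 1⟩
    ⟨3 | 0⟩
    ⟨3 | 1⟩


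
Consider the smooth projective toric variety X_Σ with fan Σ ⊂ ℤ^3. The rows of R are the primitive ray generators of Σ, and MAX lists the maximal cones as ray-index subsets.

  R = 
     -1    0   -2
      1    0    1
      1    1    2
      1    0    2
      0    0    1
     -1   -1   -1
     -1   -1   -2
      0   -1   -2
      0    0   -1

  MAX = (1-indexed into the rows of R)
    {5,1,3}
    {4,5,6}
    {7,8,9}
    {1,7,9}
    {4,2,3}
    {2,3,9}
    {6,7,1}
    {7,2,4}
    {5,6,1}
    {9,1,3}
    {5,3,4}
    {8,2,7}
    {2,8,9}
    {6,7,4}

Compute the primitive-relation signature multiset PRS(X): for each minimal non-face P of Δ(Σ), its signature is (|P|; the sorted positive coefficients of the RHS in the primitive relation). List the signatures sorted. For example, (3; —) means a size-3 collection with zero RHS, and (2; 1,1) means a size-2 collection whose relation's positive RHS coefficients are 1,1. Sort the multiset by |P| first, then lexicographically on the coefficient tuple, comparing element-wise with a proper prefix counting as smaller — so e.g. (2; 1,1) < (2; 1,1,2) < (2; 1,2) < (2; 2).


Minimal non-faces — 16 found among 9 rays, 14 max cones:

  P={1,4}:  v_{1} + v_{4} = 0 ; sig = (2; —)
  P={3,7}:  v_{3} + v_{7} = 0 ; sig = (2; —)
  P={5,9}:  v_{5} + v_{9} = 0 ; sig = (2; —)
  P={1,2}:  v_{1} + v_{2} = v_{9} ; sig = (2; 1)
  P={2,5}:  v_{2} + v_{5} = v_{4} ; sig = (2; 1)
  P={3,6}:  v_{3} + v_{6} = v_{5} ; sig = (2; 1)
  P={4,9}:  v_{4} + v_{9} = v_{2} ; sig = (2; 1)
  P={5,7}:  v_{5} + v_{7} = v_{6} ; sig = (2; 1)
  P={6,9}:  v_{6} + v_{9} = v_{7} ; sig = (2; 1)
  P={2,6}:  v_{2} + v_{6} = v_{4} + v_{7} ; sig = (2; 1,1)
  P={3,8}:  v_{3} + v_{8} = v_{2} + v_{9} ; sig = (2; 1,1)
  P={5,8}:  v_{5} + v_{8} = v_{2} + v_{7} ; sig = (2; 1,1)
  P={1,8}:  v_{1} + v_{8} = v_{7} + 2·v_{9} ; sig = (2; 1,2)
  P={4,8}:  v_{4} + v_{8} = 2·v_{2} + v_{7} ; sig = (2; 1,2)
  P={6,8}:  v_{6} + v_{8} = v_{2} + 2·v_{7} ; sig = (2; 1,2)
  P={2,7,9}:  v_{2} + v_{7} + v_{9} = v_{8} ; sig = (3; 1)

Signatures (|P|; sorted positive RHS coefficients), sorted:
    |P|=2: 15 collections, coeffs (), (), (), (1), (1), (1), (1), (1), (1), (1,1), (1,1), (1,1), (1,2), (1,2), (1,2)
    |P|=3: 1 collection, coeffs (1)


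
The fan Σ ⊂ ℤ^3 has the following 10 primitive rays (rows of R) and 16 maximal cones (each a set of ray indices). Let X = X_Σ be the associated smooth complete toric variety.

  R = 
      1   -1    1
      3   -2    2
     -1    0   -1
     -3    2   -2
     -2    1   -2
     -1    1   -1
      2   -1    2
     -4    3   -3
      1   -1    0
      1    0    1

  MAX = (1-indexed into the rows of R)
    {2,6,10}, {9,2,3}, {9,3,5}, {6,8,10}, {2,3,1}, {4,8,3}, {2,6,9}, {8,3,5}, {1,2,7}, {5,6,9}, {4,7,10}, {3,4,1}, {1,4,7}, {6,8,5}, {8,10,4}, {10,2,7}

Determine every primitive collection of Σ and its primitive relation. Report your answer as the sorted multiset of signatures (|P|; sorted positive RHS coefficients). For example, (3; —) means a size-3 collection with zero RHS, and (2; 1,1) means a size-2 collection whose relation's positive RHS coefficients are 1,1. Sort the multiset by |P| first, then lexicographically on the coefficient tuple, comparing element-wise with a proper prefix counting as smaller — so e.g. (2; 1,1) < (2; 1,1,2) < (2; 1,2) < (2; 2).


Δ(Σ) — 10 vertices, 21 min non-faces:

  P={1,6}:  v_{1} + v_{6} = 0  →  sig = (2; —)
  P={2,4}:  v_{2} + v_{4} = 0  →  sig = (2; —)
  P={3,10}:  v_{3} + v_{10} = 0  →  sig = (2; —)
  P={5,7}:  v_{5} + v_{7} = 0  →  sig = (2; —)
  P={1,5}:  v_{1} + v_{5} = v_{3}  →  sig = (2; 1)
  P={1,8}:  v_{1} + v_{8} = v_{4}  →  sig = (2; 1)
  P={1,10}:  v_{1} + v_{10} = v_{7}  →  sig = (2; 1)
  P={2,5}:  v_{2} + v_{5} = v_{9}  →  sig = (2; 1)
  P={2,8}:  v_{2} + v_{8} = v_{6}  →  sig = (2; 1)
  P={3,6}:  v_{3} + v_{6} = v_{5}  →  sig = (2; 1)
  P={3,7}:  v_{3} + v_{7} = v_{1}  →  sig = (2; 1)
  P={4,6}:  v_{4} + v_{6} = v_{8}  →  sig = (2; 1)
  P={4,9}:  v_{4} + v_{9} = v_{5}  →  sig = (2; 1)
  P={5,10}:  v_{5} + v_{10} = v_{6}  →  sig = (2; 1)
  P={6,7}:  v_{6} + v_{7} = v_{10}  →  sig = (2; 1)
  P={7,9}:  v_{7} + v_{9} = v_{2}  →  sig = (2; 1)
  P={1,9}:  v_{1} + v_{9} = v_{2} + v_{3}  →  sig = (2; 1,1)
  P={4,5}:  v_{4} + v_{5} = v_{3} + v_{8}  →  sig = (2; 1,1)
  P={7,8}:  v_{7} + v_{8} = v_{4} + v_{10}  →  sig = (2; 1,1)
  P={8,9}:  v_{8} + v_{9} = v_{5} + v_{6}  →  sig = (2; 1,1)
  P={9,10}:  v_{9} + v_{10} = v_{2} + v_{6}  →  sig = (2; 1,1)

Hence PRS(X_Σ) =
    |P|=2: 21 collections, coeffs (), (), (), (), (1), (1), (1), (1), (1), (1), (1), (1), (1), (1), (1), (1), (1,1), (1,1), (1,1), (1,1), (1,1)


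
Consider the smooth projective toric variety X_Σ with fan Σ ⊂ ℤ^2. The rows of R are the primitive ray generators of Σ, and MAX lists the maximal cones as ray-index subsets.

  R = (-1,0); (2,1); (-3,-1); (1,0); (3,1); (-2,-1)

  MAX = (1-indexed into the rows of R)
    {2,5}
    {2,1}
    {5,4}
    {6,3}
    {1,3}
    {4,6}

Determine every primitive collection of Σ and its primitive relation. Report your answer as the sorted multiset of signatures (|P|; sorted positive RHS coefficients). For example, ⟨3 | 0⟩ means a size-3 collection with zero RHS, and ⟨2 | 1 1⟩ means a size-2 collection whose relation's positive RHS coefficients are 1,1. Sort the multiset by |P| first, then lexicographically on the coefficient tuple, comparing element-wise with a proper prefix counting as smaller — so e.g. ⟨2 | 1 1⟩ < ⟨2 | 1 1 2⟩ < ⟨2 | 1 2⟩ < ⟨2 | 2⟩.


Minimal non-faces — 9 found among 6 rays, 6 max cones:

  P={1,4}:  v_{1} + v_{4} = 0 — sig = ⟨2 | 0⟩
  P={2,6}:  v_{2} + v_{6} = 0 — sig = ⟨2 | 0⟩
  P={3,5}:  v_{3} + v_{5} = 0 — sig = ⟨2 | 0⟩
  P={1,5}:  v_{1} + v_{5} = v_{2} — sig = ⟨2 | 1⟩
  P={1,6}:  v_{1} + v_{6} = v_{3} — sig = ⟨2 | 1⟩
  P={2,3}:  v_{2} + v_{3} = v_{1} — sig = ⟨2 | 1⟩
  P={2,4}:  v_{2} + v_{4} = v_{5} — sig = ⟨2 | 1⟩
  P={3,4}:  v_{3} + v_{4} = v_{6} — sig = ⟨2 | 1⟩
  P={5,6}:  v_{5} + v_{6} = v_{4} — sig = ⟨2 | 1⟩

Sorted signature multiset PRS(X):
    ⟨2 | 0⟩
    ⟨2 | 0⟩
    ⟨2 | 0⟩
    ⟨2 | 1⟩
    ⟨2 | 1⟩
    ⟨2 | 1⟩
    ⟨2 | 1⟩
    ⟨2 | 1⟩
    ⟨2 | 1⟩


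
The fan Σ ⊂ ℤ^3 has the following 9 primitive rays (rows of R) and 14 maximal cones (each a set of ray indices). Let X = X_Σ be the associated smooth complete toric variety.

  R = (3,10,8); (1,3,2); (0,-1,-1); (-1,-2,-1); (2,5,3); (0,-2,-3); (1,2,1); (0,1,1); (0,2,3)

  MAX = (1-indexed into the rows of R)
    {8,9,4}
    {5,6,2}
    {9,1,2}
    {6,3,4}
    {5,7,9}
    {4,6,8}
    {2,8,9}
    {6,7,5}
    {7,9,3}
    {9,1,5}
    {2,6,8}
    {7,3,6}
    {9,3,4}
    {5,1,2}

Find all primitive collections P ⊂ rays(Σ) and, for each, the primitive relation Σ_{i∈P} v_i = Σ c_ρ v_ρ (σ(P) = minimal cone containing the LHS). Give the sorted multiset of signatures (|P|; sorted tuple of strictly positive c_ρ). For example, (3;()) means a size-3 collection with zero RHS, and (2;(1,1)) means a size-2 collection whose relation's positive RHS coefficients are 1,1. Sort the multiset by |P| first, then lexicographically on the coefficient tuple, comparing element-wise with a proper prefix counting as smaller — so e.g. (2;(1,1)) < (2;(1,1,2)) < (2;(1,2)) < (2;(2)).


16 collections generate NE(X_Σ); each relation:

  • {3,8}:  v_{3} + v_{8} = 0 — sig = (2;())
  • {4,7}:  v_{4} + v_{7} = 0 — sig = (2;())
  • {6,9}:  v_{6} + v_{9} = 0 — sig = (2;())
  • {2,3}:  v_{2} + v_{3} = v_{7} — sig = (2;(1))
  • {2,4}:  v_{2} + v_{4} = v_{8} — sig = (2;(1))
  • {2,7}:  v_{2} + v_{7} = v_{5} — sig = (2;(1))
  • {4,5}:  v_{4} + v_{5} = v_{2} — sig = (2;(1))
  • {7,8}:  v_{7} + v_{8} = v_{2} — sig = (2;(1))
  • {1,6}:  v_{1} + v_{6} = v_{2} + v_{5} — sig = (2;(1,1))
  • {1,3}:  v_{1} + v_{3} = v_{5} + v_{7} + v_{9} — sig = (2;(1,1,1))
  • {1,4}:  v_{1} + v_{4} = 2·v_{2} + v_{9} — sig = (2;(1,2))
  • {1,7}:  v_{1} + v_{7} = 2·v_{5} + v_{9} — sig = (2;(1,2))
  • {1,8}:  v_{1} + v_{8} = 3·v_{2} + v_{9} — sig = (2;(1,3))
  • {3,5}:  v_{3} + v_{5} = 2·v_{7} — sig = (2;(2))
  • {5,8}:  v_{5} + v_{8} = 2·v_{2} — sig = (2;(2))
  • {2,5,9}:  v_{2} + v_{5} + v_{9} = v_{1} — sig = (3;(1))

Sorted signature multiset PRS(X):
    (2;())
    (2;())
    (2;())
    (2;(1))
    (2;(1))
    (2;(1))
    (2;(1))
    (2;(1))
    (2;(1,1))
    (2;(1,1,1))
    (2;(1,2))
    (2;(1,2))
    (2;(1,3))
    (2;(2))
    (2;(2))
    (3;(1))


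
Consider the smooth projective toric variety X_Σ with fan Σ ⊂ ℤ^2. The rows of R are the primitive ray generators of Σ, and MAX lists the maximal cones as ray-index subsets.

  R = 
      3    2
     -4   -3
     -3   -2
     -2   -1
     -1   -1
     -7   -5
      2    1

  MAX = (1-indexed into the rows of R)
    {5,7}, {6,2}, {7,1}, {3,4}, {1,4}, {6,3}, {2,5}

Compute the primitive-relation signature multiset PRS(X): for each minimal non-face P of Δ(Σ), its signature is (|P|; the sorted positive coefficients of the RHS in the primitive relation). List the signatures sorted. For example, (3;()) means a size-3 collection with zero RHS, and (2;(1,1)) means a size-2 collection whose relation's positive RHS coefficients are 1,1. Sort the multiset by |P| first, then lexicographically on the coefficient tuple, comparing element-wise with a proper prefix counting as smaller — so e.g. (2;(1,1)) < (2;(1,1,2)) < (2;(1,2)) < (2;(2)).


14 minimal non-faces of Δ(Σ) (on 7 rays):

  {1,3}:  v_{1} + v_{3} = 0 — sig = (2;())
  {4,7}:  v_{4} + v_{7} = 0 — sig = (2;())
  {1,2}:  v_{1} + v_{2} = v_{5} — sig = (2;(1))
  {1,5}:  v_{1} + v_{5} = v_{7} — sig = (2;(1))
  {1,6}:  v_{1} + v_{6} = v_{2} — sig = (2;(1))
  {2,3}:  v_{2} + v_{3} = v_{6} — sig = (2;(1))
  {3,5}:  v_{3} + v_{5} = v_{2} — sig = (2;(1))
  {3,7}:  v_{3} + v_{7} = v_{5} — sig = (2;(1))
  {4,5}:  v_{4} + v_{5} = v_{3} — sig = (2;(1))
  {6,7}:  v_{6} + v_{7} = v_{2} + v_{5} — sig = (2;(1,1))
  {2,4}:  v_{2} + v_{4} = 2·v_{3} — sig = (2;(2))
  {2,7}:  v_{2} + v_{7} = 2·v_{5} — sig = (2;(2))
  {5,6}:  v_{5} + v_{6} = 2·v_{2} — sig = (2;(2))
  {4,6}:  v_{4} + v_{6} = 3·v_{3} — sig = (2;(3))

Signatures (|P|; sorted positive RHS coefficients), sorted:
    (2;())
    (2;())
    (2;(1))
    (2;(1))
    (2;(1))
    (2;(1))
    (2;(1))
    (2;(1))
    (2;(1))
    (2;(1,1))
    (2;(2))
    (2;(2))
    (2;(2))
    (2;(3))


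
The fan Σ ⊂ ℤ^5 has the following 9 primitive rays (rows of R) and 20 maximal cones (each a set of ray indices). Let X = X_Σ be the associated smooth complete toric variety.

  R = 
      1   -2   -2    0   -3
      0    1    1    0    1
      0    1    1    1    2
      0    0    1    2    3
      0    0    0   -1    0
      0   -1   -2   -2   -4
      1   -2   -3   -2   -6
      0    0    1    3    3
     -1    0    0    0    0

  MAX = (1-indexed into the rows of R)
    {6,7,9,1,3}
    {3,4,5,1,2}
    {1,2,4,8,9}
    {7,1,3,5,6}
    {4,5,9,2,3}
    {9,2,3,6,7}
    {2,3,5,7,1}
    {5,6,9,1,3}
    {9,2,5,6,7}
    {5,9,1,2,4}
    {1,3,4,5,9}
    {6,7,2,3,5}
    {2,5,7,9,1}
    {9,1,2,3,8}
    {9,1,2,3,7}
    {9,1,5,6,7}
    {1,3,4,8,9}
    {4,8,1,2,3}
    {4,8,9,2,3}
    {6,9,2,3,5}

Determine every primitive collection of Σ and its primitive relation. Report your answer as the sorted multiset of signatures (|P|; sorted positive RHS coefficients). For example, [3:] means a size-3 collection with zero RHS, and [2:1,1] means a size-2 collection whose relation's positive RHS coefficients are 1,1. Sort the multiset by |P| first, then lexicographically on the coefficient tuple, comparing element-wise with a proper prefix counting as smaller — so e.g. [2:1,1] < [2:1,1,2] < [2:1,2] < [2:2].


9 collections generate NE(X_Σ); each relation:

  P={4,7}:  v_{4} + v_{7} = v_{1} ; sig = [2:1]
  P={5,8}:  v_{5} + v_{8} = v_{4} ; sig = [2:1]
  P={6,8}:  v_{6} + v_{8} = v_{1} + v_{3} + v_{9} ; sig = [2:1,1,1]
  P={4,6}:  v_{4} + v_{6} = v_{1} + v_{3} + v_{5} + v_{9} ; sig = [2:1,1,1,1]
  P={7,8}:  v_{7} + v_{8} = 2·v_{1} + v_{2} + v_{3} + v_{9} ; sig = [2:1,1,1,2]
  P={1,2,6}:  v_{1} + v_{2} + v_{6} = v_{7} ; sig = [3:1]
  P={3,5,7,9}:  v_{3} + v_{5} + v_{7} + v_{9} = v_{6} ; sig = [4:1]
  P={1,2,3,5,9}:  v_{1} + v_{2} + v_{3} + v_{5} + v_{9} = 0 ; sig = [5:]
  P={1,2,3,4,9}:  v_{1} + v_{2} + v_{3} + v_{4} + v_{9} = v_{8} ; sig = [5:1]

Signatures (|P|; sorted positive RHS coefficients), sorted:
    [2:1]
    [2:1]
    [2:1,1,1]
    [2:1,1,1,1]
    [2:1,1,1,2]
    [3:1]
    [4:1]
    [5:]
    [5:1]


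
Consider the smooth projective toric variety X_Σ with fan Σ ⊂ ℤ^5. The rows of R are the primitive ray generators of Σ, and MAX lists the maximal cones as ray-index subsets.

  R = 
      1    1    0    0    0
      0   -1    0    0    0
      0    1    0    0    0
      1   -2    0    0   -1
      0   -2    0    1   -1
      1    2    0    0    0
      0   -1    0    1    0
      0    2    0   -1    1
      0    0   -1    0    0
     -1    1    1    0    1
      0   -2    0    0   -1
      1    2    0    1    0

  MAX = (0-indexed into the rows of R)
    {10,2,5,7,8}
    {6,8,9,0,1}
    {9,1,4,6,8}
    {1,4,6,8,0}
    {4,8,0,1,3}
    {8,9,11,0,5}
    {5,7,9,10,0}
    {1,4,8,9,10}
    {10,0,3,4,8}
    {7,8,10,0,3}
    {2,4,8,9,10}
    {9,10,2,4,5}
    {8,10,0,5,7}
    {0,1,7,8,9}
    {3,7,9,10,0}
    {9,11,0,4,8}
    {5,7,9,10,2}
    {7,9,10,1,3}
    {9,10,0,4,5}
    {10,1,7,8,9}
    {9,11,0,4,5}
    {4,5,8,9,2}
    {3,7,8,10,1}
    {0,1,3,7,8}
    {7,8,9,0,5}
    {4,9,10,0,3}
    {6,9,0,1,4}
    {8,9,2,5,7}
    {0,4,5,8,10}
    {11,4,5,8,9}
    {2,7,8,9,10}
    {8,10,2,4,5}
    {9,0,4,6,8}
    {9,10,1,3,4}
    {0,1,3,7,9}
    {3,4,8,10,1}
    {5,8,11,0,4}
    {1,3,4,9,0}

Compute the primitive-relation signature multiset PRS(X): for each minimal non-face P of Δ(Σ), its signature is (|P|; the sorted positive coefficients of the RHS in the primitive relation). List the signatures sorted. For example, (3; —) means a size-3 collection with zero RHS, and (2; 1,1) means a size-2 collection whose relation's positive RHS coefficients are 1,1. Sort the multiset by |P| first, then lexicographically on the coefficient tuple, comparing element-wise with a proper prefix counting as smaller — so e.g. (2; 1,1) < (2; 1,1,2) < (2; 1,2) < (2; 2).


23 collections generate NE(X_Σ); each relation:

  • {1,2}:  v_{1} + v_{2} = 0  so sig = (2; —)
  • {4,7}:  v_{4} + v_{7} = 0  so sig = (2; —)
  • {0,2}:  v_{0} + v_{2} = v_{5}  so sig = (2; 1)
  • {1,5}:  v_{1} + v_{5} = v_{0}  so sig = (2; 1)
  • {2,3}:  v_{2} + v_{3} = v_{0} + v_{10}  so sig = (2; 1,1)
  • {6,10}:  v_{6} + v_{10} = v_{1} + v_{4}  so sig = (2; 1,1)
  • {10,11}:  v_{10} + v_{11} = v_{4} + v_{5}  so sig = (2; 1,1)
  • {2,6}:  v_{2} + v_{6} = v_{0} + v_{4} + v_{8} + v_{9}  so sig = (2; 1,1,1,1)
  • {6,7}:  v_{6} + v_{7} = v_{0} + v_{1} + v_{8} + v_{9}  so sig = (2; 1,1,1,1)
  • {7,11}:  v_{7} + v_{11} = v_{0} + v_{5} + v_{8} + v_{9}  so sig = (2; 1,1,1,1)
  • {1,11}:  v_{1} + v_{11} = 2·v_{0} + v_{4} + v_{8} + v_{9}  so sig = (2; 1,1,1,2)
  • {2,11}:  v_{2} + v_{11} = v_{4} + 2·v_{5} + v_{8} + v_{9}  so sig = (2; 1,1,1,2)
  • {5,6}:  v_{5} + v_{6} = 2·v_{0} + v_{4} + v_{8} + v_{9}  so sig = (2; 1,1,1,2)
  • {3,6}:  v_{3} + v_{6} = v_{0} + 2·v_{1} + v_{4}  so sig = (2; 1,1,2)
  • {3,5}:  v_{3} + v_{5} = 2·v_{0} + v_{10}  so sig = (2; 1,2)
  • {3,11}:  v_{3} + v_{11} = 2·v_{0} + v_{4}  so sig = (2; 1,2)
  • {6,11}:  v_{6} + v_{11} = 3·v_{0} + 2·v_{4} + 2·v_{8} + 2·v_{9}  so sig = (2; 2,2,2,3)
  • {0,1,10}:  v_{0} + v_{1} + v_{10} = v_{3}  so sig = (3; 1)
  • {3,8,9}:  v_{3} + v_{8} + v_{9} = v_{1}  so sig = (3; 1)
  • {0,8,9,10}:  v_{0} + v_{8} + v_{9} + v_{10} = 0  so sig = (4; —)
  • {5,8,9,10}:  v_{5} + v_{8} + v_{9} + v_{10} = v_{2}  so sig = (4; 1)
  • {0,1,4,8,9}:  v_{0} + v_{1} + v_{4} + v_{8} + v_{9} = v_{6}  so sig = (5; 1)
  • {0,4,5,8,9}:  v_{0} + v_{4} + v_{5} + v_{8} + v_{9} = v_{11}  so sig = (5; 1)

Signatures (|P|; sorted positive RHS coefficients), sorted:
    |P|=2: 17 collections, coeffs (), (), (1), (1), (1,1), (1,1), (1,1), (1,1,1,1), (1,1,1,1), (1,1,1,1), (1,1,1,2), (1,1,1,2), (1,1,1,2), (1,1,2), (1,2), (1,2), (2,2,2,3)
    |P|=3: 2 collections, coeffs (1), (1)
    |P|=4: 2 collections, coeffs (), (1)
    |P|=5: 2 collections, coeffs (1), (1)


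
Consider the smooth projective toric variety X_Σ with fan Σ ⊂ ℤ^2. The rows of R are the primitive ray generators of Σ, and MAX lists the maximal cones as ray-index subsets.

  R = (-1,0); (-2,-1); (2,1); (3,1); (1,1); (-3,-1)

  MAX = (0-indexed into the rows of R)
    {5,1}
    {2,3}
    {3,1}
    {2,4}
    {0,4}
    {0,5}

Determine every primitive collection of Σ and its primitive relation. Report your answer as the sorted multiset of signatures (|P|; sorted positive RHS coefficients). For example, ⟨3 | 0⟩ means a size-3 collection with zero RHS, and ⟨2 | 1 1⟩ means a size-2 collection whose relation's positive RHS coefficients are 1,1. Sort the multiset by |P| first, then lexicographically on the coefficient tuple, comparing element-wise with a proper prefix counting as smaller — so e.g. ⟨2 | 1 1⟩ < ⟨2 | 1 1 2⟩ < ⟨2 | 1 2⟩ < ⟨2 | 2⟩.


Primitive collections (9):

  {1,2}:  v_{1} + v_{2} = 0  ⇒ sig = ⟨2 | 0⟩
  {3,5}:  v_{3} + v_{5} = 0  ⇒ sig = ⟨2 | 0⟩
  {0,1}:  v_{0} + v_{1} = v_{5}  ⇒ sig = ⟨2 | 1⟩
  {0,2}:  v_{0} + v_{2} = v_{4}  ⇒ sig = ⟨2 | 1⟩
  {0,3}:  v_{0} + v_{3} = v_{2}  ⇒ sig = ⟨2 | 1⟩
  {1,4}:  v_{1} + v_{4} = v_{0}  ⇒ sig = ⟨2 | 1⟩
  {2,5}:  v_{2} + v_{5} = v_{0}  ⇒ sig = ⟨2 | 1⟩
  {3,4}:  v_{3} + v_{4} = 2·v_{2}  ⇒ sig = ⟨2 | 2⟩
  {4,5}:  v_{4} + v_{5} = 2·v_{0}  ⇒ sig = ⟨2 | 2⟩

Signatures (|P|; sorted positive RHS coefficients), sorted:
{ ⟨2 | 0⟩ ×2,  ⟨2 | 1⟩ ×5,  ⟨2 | 2⟩ ×2 }
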